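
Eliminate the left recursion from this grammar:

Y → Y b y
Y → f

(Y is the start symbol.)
Y → f Y'
Y' → b y Y'
Y' → ε

Y is directly left-recursive. The standard transformation for
  A → A α₁ | ... | A α_m | β₁ | ... | β_n
is
  A  → β₁ A' | ... | β_n A'
  A' → α₁ A' | ... | α_m A' | ε

Y → f becomes Y → f Y'
Y → Y b y becomes Y' → b y Y'
Add Y' → ε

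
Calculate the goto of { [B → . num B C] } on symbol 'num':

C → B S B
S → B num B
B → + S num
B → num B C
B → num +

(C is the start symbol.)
{ [B → . + S num], [B → . num +], [B → . num B C], [B → num . B C] }

GOTO(I, 'num') = CLOSURE({ [A → αX.β] : [A → α.Xβ] ∈ I, X = 'num' })

Items with dot before 'num', with the dot advanced:
  [B → . num B C] → [B → num . B C]
Closure of the advanced items:
  [B → num . B C] has the dot before B: add [B → . + S num], [B → . num B C], [B → . num +]

GOTO = { [B → . + S num], [B → . num +], [B → . num B C], [B → num . B C] }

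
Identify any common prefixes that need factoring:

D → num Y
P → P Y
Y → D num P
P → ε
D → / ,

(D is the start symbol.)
Left-factoring is needed when two productions for the same non-terminal
share a common prefix on the right-hand side.

Productions for D:
  D → num Y
  D → / ,
Productions for P:
  P → P Y
  P → ε

No common prefixes found.

Answer: No, left-factoring is not needed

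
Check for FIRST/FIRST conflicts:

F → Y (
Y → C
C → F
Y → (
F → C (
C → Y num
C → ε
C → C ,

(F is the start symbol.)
FIRST sets of the non-terminals at (or reachable through a nullable prefix from) the front of some alternative:
  FIRST(Y) = { '(', ',', 'num', ε }
  FIRST(C) = { '(', ',', 'num', ε }
  FIRST(F) = { '(', ',', 'num' }

Productions for F:
  F → Y (: FIRST = { '(', ',', 'num' }
  F → C (: FIRST = { '(', ',', 'num' }
Productions for Y:
  Y → C: FIRST = { '(', ',', 'num', ε }
  Y → (: FIRST = { '(' }
Productions for C:
  C → F: FIRST = { '(', ',', 'num' }
  C → Y num: FIRST = { '(', ',', 'num' }
  C → ε: FIRST = { ε }
  C → C ,: FIRST = { '(', ',', 'num' }

Conflict for F: F → Y ( and F → C (
  Overlap: { '(', ',', 'num' }
Conflict for Y: Y → C and Y → (
  Overlap: { '(' }
Conflict for C: C → F and C → Y num
  Overlap: { '(', ',', 'num' }
Conflict for C: C → F and C → C ,
  Overlap: { '(', ',', 'num' }
Conflict for C: C → Y num and C → C ,
  Overlap: { '(', ',', 'num' }

Answer: Yes. F → Y '(' / F → C '(' on { '(', ',', 'num' }; Y → C / Y → '(' on { '(' }; C → F / C → Y num on { '(', ',', 'num' }; C → F / C → C ',' on { '(', ',', 'num' }; C → Y num / C → C ',' on { '(', ',', 'num' }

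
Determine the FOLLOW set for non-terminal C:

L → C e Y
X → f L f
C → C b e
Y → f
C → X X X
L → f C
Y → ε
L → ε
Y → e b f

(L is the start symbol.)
To compute FOLLOW(C), find every occurrence of C on a right-hand side N → α C β: add FIRST(β) \ {ε}, and if β is empty or nullable also add FOLLOW(N). Iterate to a fixed point.

In L → C e Y: C is followed by e Y, add FIRST(e Y) \ {ε} = { 'e' }
In C → C b e: C is followed by b e, add FIRST(b e) \ {ε} = { 'b' }
In L → f C: C is at the end, add FOLLOW(L)

The FOLLOW sets referred to above (computed the same way, to a fixed point):
  FOLLOW(L) = { $, 'f' }

Taking the union: FOLLOW(C) = { $, 'b', 'e', 'f' }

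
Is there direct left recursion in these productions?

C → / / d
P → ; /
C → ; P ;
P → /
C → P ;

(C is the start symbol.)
No direct left recursion

Direct left recursion occurs when N → N α for some non-terminal N (the right-hand side begins with the left-hand side itself).

C → / / d: starts with '/'
P → ; /: starts with ';'
C → ; P ;: starts with ';'
P → /: starts with '/'
C → P ;: starts with P

No direct left recursion found.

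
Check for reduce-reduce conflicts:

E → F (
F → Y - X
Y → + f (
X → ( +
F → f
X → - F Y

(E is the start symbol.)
No reduce-reduce conflicts

A reduce-reduce conflict occurs when an LR(0) state has two complete items [A → α .] and [B → β .] — both call for a reduction, and with no lookahead the parser cannot choose between them.

Augment with E' → E and build the canonical LR(0) collection (I0 = CLOSURE({[E' → . E]}), then GOTO on every symbol after a dot until no new states appear). It has 16 states:
  I0: { [E → . F (], [E' → . E], [F → . Y - X], [F → . f], [Y → . + f (] }  — shift
  I1: { [Y → + . f (] }  — shift
  I2: { [E' → E .] }  — accept
  I3: { [E → F . (] }  — shift
  I4: { [F → Y . - X] }  — shift
  I5: { [F → f .] }  — reduce
  I6: { [F → Y - . X], [X → . ( +], [X → . - F Y] }  — shift
  I7: { [X → ( . +] }  — shift
  I8: { [F → . Y - X], [F → . f], [X → - . F Y], [Y → . + f (] }  — shift
  I9: { [F → Y - X .] }  — reduce
  I10: { [X → - F . Y], [Y → . + f (] }  — shift
  I11: { [X → - F Y .] }  — reduce
  I12: { [X → ( + .] }  — reduce
  I13: { [E → F ( .] }  — reduce
  I14: { [Y → + f . (] }  — shift
  I15: { [Y → + f ( .] }  — reduce

No state contains more than one complete item.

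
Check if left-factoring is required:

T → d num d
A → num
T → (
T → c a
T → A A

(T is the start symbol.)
No, left-factoring is not needed

Left-factoring is needed when two productions for the same non-terminal
share a common prefix on the right-hand side.

Productions for T:
  T → d num d
  T → (
  T → c a
  T → A A

No common prefixes found.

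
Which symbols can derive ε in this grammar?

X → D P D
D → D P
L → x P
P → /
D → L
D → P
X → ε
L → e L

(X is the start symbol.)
ε-productions: X → ε
So X is immediately nullable.
No further non-terminal can be added: every production for the remaining non-terminals contains a terminal or a non-nullable non-terminal.
Nullable = { 'X' }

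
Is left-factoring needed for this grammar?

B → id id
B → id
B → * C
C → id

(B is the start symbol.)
Left-factoring is needed when two productions for the same non-terminal
share a common prefix on the right-hand side.

Productions for B:
  B → id id
  B → id
  B → * C

Found common prefix 'id' in productions for B

Answer: Yes, B has productions with common prefix 'id'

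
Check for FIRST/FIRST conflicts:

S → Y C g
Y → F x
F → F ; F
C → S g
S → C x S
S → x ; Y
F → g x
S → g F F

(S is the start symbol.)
A FIRST/FIRST conflict occurs when two productions N → α and N → β for the same non-terminal have FIRST(α) ∩ FIRST(β) ≠ ∅ (with ε ∈ FIRST of a nullable right-hand side, so two nullable alternatives also conflict).

FIRST sets of the non-terminals at (or reachable through a nullable prefix from) the front of some alternative:
  FIRST(Y) = { 'g' }
  FIRST(C) = { 'g', 'x' }
  FIRST(F) = { 'g' }

Productions for S:
  S → Y C g: FIRST = { 'g' }
  S → C x S: FIRST = { 'g', 'x' }
  S → x ; Y: FIRST = { 'x' }
  S → g F F: FIRST = { 'g' }
Productions for F:
  F → F ; F: FIRST = { 'g' }
  F → g x: FIRST = { 'g' }
Y, C have only one production, so no FIRST/FIRST conflict is possible there.

Conflict for S: S → Y C g and S → C x S
  Overlap: { 'g' }
Conflict for S: S → Y C g and S → g F F
  Overlap: { 'g' }
Conflict for S: S → C x S and S → x ; Y
  Overlap: { 'x' }
Conflict for S: S → C x S and S → g F F
  Overlap: { 'g' }
Conflict for F: F → F ; F and F → g x
  Overlap: { 'g' }

Answer: Yes. S → Y C g / S → C x S on { 'g' }; S → Y C g / S → g F F on { 'g' }; S → C x S / S → x ';' Y on { 'x' }; S → C x S / S → g F F on { 'g' }; F → F ';' F / F → g x on { 'g' }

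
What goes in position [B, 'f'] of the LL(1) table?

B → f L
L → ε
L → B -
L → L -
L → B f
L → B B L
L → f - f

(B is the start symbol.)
B → f L

To find M[B, 'f'], we find productions for B where 'f' is in the predict set (PREDICT(N → α) = (FIRST(α) \ {ε}) ∪ (FOLLOW(N) if α ⇒* ε)).

B → f L: PREDICT = { 'f' }
  'f' is in predict set, so this production goes in M[B, 'f']

M[B, 'f'] = B → f L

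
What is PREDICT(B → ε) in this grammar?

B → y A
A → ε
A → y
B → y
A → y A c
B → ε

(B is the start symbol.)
{ $ }

PREDICT(B → ε) = (FIRST(RHS) \ {ε}) ∪ (FOLLOW(B) if ε ∈ FIRST(RHS), i.e. RHS ⇒* ε)
The right-hand side is ε (FIRST(ε) = { ε }), so the predict set is FOLLOW(B) = { $ }
PREDICT(B → ε) = { $ }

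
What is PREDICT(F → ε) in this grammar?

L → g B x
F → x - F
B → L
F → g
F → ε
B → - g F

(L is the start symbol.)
PREDICT(F → ε) = (FIRST(RHS) \ {ε}) ∪ (FOLLOW(F) if ε ∈ FIRST(RHS), i.e. RHS ⇒* ε)
The right-hand side is ε (FIRST(ε) = { ε }), so the predict set is FOLLOW(F) = { 'x' }
PREDICT(F → ε) = { 'x' }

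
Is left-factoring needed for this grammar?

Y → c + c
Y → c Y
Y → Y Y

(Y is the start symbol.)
Left-factoring is needed when two productions for the same non-terminal
share a common prefix on the right-hand side.

Productions for Y:
  Y → c + c
  Y → c Y
  Y → Y Y

Found common prefix 'c' in productions for Y

Answer: Yes, Y has productions with common prefix 'c'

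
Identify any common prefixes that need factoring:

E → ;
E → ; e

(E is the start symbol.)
Left-factoring is needed when two productions for the same non-terminal
share a common prefix on the right-hand side.

Productions for E:
  E → ;
  E → ; e

Found common prefix ';' in productions for E

Answer: Yes, E has productions with common prefix ';'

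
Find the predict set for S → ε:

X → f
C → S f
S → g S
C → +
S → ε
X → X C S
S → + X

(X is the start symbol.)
{ $, '+', 'f', 'g' }

PREDICT(S → ε) = (FIRST(RHS) \ {ε}) ∪ (FOLLOW(S) if ε ∈ FIRST(RHS), i.e. RHS ⇒* ε)
The right-hand side is ε (FIRST(ε) = { ε }), so the predict set is FOLLOW(S) = { $, '+', 'f', 'g' }
PREDICT(S → ε) = { $, '+', 'f', 'g' }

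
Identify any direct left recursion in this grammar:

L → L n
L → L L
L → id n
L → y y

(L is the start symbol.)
Yes, L is left-recursive

Direct left recursion occurs when N → N α for some non-terminal N (the right-hand side begins with the left-hand side itself).

L → L n: LEFT RECURSIVE (starts with L)
L → L L: LEFT RECURSIVE (starts with L)
L → id n: starts with id
L → y y: starts with y

The grammar has direct left recursion on: L.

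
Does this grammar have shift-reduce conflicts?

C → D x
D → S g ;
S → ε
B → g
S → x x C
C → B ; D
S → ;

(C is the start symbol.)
Augment with C' → C and build the canonical LR(0) collection (I0 = CLOSURE({[C' → . C]}), then GOTO on every symbol after a dot until no new states appear). It has 15 states:
  I0: { [B → . g], [C → . B ; D], [C → . D x], [C' → . C], [D → . S g ;], [S → . ;], [S → . x x C], [S → .] }  — shift, reduce
  I1: { [S → ; .] }  — reduce
  I2: { [C → B . ; D] }  — shift
  I3: { [C' → C .] }  — accept
  I4: { [C → D . x] }  — shift
  I5: { [D → S . g ;] }  — shift
  I6: { [B → g .] }  — reduce
  I7: { [S → x . x C] }  — shift
  I8: { [B → . g], [C → . B ; D], [C → . D x], [D → . S g ;], [S → . ;], [S → . x x C], [S → .], [S → x x . C] }  — shift, reduce
  I9: { [S → x x C .] }  — reduce
  I10: { [D → S g . ;] }  — shift
  I11: { [D → S g ; .] }  — reduce
  I12: { [C → D x .] }  — reduce
  I13: { [C → B ; . D], [D → . S g ;], [S → . ;], [S → . x x C], [S → .] }  — shift, reduce
  I14: { [C → B ; D .] }  — reduce

I0 contains reduce item [S → .] and shift items [B → . g], [S → . ;], [S → . x x C] — shift-reduce conflict.
I8 contains reduce item [S → .] and shift items [B → . g], [S → . ;], [S → . x x C] — shift-reduce conflict.
I13 contains reduce item [S → .] and shift items [S → . ;], [S → . x x C] — shift-reduce conflict.

Answer: Yes — I0: [S → .] vs [B → . g]; I8: [S → .] vs [B → . g]; I13: [S → .] vs [S → . ;]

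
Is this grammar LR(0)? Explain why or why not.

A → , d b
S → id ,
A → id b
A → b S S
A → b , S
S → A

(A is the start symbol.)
Augment with A' → A and build the canonical LR(0) collection (I0 = CLOSURE({[A' → . A]}), then GOTO on every symbol after a dot until no new states appear). It has 15 states:
  I0: { [A → . , d b], [A → . b , S], [A → . b S S], [A → . id b], [A' → . A] }  — shift
  I1: { [A → , . d b] }  — shift
  I2: { [A' → A .] }  — accept
  I3: { [A → . , d b], [A → . b , S], [A → . b S S], [A → . id b], [A → b . , S], [A → b . S S], [S → . A], [S → . id ,] }  — shift
  I4: { [A → id . b] }  — shift
  I5: { [A → id b .] }  — reduce
  I6: { [A → , . d b], [A → . , d b], [A → . b , S], [A → . b S S], [A → . id b], [A → b , . S], [S → . A], [S → . id ,] }  — shift
  I7: { [S → A .] }  — reduce
  I8: { [A → . , d b], [A → . b , S], [A → . b S S], [A → . id b], [A → b S . S], [S → . A], [S → . id ,] }  — shift
  I9: { [A → id . b], [S → id . ,] }  — shift
  I10: { [S → id , .] }  — reduce
  I11: { [A → b S S .] }  — reduce
  I12: { [A → b , S .] }  — reduce
  I13: { [A → , d . b] }  — shift
  I14: { [A → , d b .] }  — reduce

Every state is either a pure shift/goto state or contains exactly one complete item and nothing to shift — no conflicts. The grammar is LR(0).

Answer: Yes, the grammar is LR(0)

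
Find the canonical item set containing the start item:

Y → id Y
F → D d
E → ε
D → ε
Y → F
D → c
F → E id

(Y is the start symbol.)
First, augment the grammar with Y' → Y
I₀ = CLOSURE({ [Y' → . Y] }):
  [Y' → . Y] has the dot before Y: add [Y → . id Y], [Y → . F]
  [Y → . F] has the dot before F: add [F → . D d], [F → . E id]
  [F → . D d] has the dot before D: add [D → .], [D → . c]
  [F → . E id] has the dot before E: add [E → .]
No further items can be added.

I₀ = { [D → . c], [D → .], [E → .], [F → . D d], [F → . E id], [Y → . F], [Y → . id Y], [Y' → . Y] }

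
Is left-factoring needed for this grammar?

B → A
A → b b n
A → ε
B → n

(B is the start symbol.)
Left-factoring is needed when two productions for the same non-terminal
share a common prefix on the right-hand side.

Productions for B:
  B → A
  B → n
Productions for A:
  A → b b n
  A → ε

No common prefixes found.

Answer: No, left-factoring is not needed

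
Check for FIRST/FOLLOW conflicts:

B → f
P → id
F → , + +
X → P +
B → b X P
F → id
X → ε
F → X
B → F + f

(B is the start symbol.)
Yes. X → P '+' with FOLLOW(X) on { 'id' }

A FIRST/FOLLOW conflict occurs when a non-terminal N has a nullable alternative N → β (β ⇒* ε) and another alternative N → α with FIRST(α) ∩ FOLLOW(N) ≠ ∅: on such a lookahead the parser cannot decide between expanding α and letting N vanish via β.

Nullable non-terminals: F, X.
FIRST sets used below: FIRST(X) = { 'id', ε }, FIRST(P) = { 'id' }

F: nullable alternative(s) F → X; FOLLOW(F) = { '+' }
  F → , + +: FIRST \ {ε} = { ',' } — disjoint from FOLLOW(F)
  F → id: FIRST \ {ε} = { 'id' } — disjoint from FOLLOW(F)
  F → X: FIRST \ {ε} = { 'id' } — this is the only nullable alternative, skip

X: nullable alternative(s) X → ε; FOLLOW(X) = { '+', 'id' }
  X → P +: FIRST \ {ε} = { 'id' } — overlaps FOLLOW(X) on { 'id' }: CONFLICT
  X → ε: FIRST \ {ε} = { } — this is the only nullable alternative, skip

B, P have no nullable alternative, so no FIRST/FOLLOW check is needed there.

So the grammar has 1 FIRST/FOLLOW conflict (marked CONFLICT above).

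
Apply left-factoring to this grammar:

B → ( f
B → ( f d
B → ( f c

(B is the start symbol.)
Left-factoring transforms A → αβ₁ | αβ₂ into A → αA' and A' → β₁ | β₂
(α is the longest common prefix among the alternatives). Repeat until
no nonterminal has two alternatives with a common prefix.

Round 1: B has alternatives sharing prefix '( f'. Introduce B': B → ( f B'
  Add: B' → ε
  Add: B' → d
  Add: B' → c

No remaining common prefixes — done.

Resulting grammar:
B → ( f B'
B' → ε
B' → d
B' → c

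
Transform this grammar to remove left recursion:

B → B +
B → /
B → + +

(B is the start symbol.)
B → / B'
B → + + B'
B' → + B'
B' → ε

B is directly left-recursive. The standard transformation for
  A → A α₁ | ... | A α_m | β₁ | ... | β_n
is
  A  → β₁ A' | ... | β_n A'
  A' → α₁ A' | ... | α_m A' | ε

B → / becomes B → / B'
B → + + becomes B → + + B'
B → B + becomes B' → + B'
Add B' → ε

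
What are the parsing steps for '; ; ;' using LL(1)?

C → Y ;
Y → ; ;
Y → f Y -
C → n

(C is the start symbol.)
Stack is shown with the top on the left.

Stack    Input    Action
------------------------
C $      ; ; ; $  output C → Y ;
Y ; $    ; ; ; $  output Y → ; ;
; ; ; $  ; ; ; $  match ';'
; ; $    ; ; $    match ';'
; $      ; $      match ';'
$        $        accept

The string is accepted.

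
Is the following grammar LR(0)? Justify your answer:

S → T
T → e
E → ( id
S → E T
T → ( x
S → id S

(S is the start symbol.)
Yes, the grammar is LR(0)

A grammar is LR(0) if no state in the canonical LR(0) collection has:
  - both a shift item (dot before a terminal) and a complete item (shift-reduce conflict), or
  - two or more complete items (reduce-reduce conflict; the accept item [S' → S .] counts as a complete item here).

Augment with S' → S and build the canonical LR(0) collection (I0 = CLOSURE({[S' → . S]}), then GOTO on every symbol after a dot until no new states appear). It has 12 states:
  I0: { [E → . ( id], [S → . E T], [S → . T], [S → . id S], [S' → . S], [T → . ( x], [T → . e] }  — shift
  I1: { [E → ( . id], [T → ( . x] }  — shift
  I2: { [S → E . T], [T → . ( x], [T → . e] }  — shift
  I3: { [S' → S .] }  — accept
  I4: { [S → T .] }  — reduce
  I5: { [T → e .] }  — reduce
  I6: { [E → . ( id], [S → . E T], [S → . T], [S → . id S], [S → id . S], [T → . ( x], [T → . e] }  — shift
  I7: { [S → id S .] }  — reduce
  I8: { [T → ( . x] }  — shift
  I9: { [S → E T .] }  — reduce
  I10: { [T → ( x .] }  — reduce
  I11: { [E → ( id .] }  — reduce

Every state is either a pure shift/goto state or contains exactly one complete item and nothing to shift — no conflicts. The grammar is LR(0).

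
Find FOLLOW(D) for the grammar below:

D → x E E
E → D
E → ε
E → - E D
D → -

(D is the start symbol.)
D is the start symbol, so $ ∈ FOLLOW(D).
In E → D: D is at the end, add FOLLOW(E)
In E → - E D: D is at the end, add FOLLOW(E)

The FOLLOW sets referred to above (computed the same way, to a fixed point):
  FOLLOW(E) = { $, '-', 'x' }

Taking the union: FOLLOW(D) = { $, '-', 'x' }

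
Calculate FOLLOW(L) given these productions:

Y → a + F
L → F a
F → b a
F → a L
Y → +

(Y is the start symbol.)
{ $, 'a' }

To compute FOLLOW(L), find every occurrence of L on a right-hand side N → α L β: add FIRST(β) \ {ε}, and if β is empty or nullable also add FOLLOW(N). Iterate to a fixed point.

In F → a L: L is at the end, add FOLLOW(F)

The FOLLOW sets referred to above (computed the same way, to a fixed point):
  FOLLOW(F) = { $, 'a' }

Taking the union: FOLLOW(L) = { $, 'a' }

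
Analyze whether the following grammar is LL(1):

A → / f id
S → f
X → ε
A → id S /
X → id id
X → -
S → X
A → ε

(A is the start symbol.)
A grammar is LL(1) if for each non-terminal N with multiple productions, the predict sets of those productions are pairwise disjoint, where PREDICT(N → α) = (FIRST(α) \ {ε}) ∪ (FOLLOW(N) if α ⇒* ε).

Relevant sets:
  FIRST(X) = { '-', 'id', ε }
  FOLLOW(A) = { $ }
  FOLLOW(S) = { '/' }
  FOLLOW(X) = { '/' }

For A:
  PREDICT(A → '/' f id) = { '/' }
  PREDICT(A → id S '/') = { 'id' }
  PREDICT(A → ε) = { $ }
For S:
  PREDICT(S → f) = { 'f' }
  PREDICT(S → X) = { '-', '/', 'id' }
For X:
  PREDICT(X → ε) = { '/' }
  PREDICT(X → id id) = { 'id' }
  PREDICT(X → '-') = { '-' }

All predict sets are disjoint. The grammar IS LL(1).

Answer: Yes, the grammar is LL(1).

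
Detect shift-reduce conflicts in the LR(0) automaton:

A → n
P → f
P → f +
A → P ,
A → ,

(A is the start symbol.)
Yes — I4: [P → f .] vs [P → f . +]

A shift-reduce conflict occurs when an LR(0) state has both:
  - a complete (reduce) item [A → α .] (dot at the end), and
  - a shift item [B → β . c γ] (dot before a terminal).

Augment with A' → A and build the canonical LR(0) collection (I0 = CLOSURE({[A' → . A]}), then GOTO on every symbol after a dot until no new states appear). It has 8 states:
  I0: { [A → . ,], [A → . P ,], [A → . n], [A' → . A], [P → . f +], [P → . f] }  — shift
  I1: { [A → , .] }  — reduce
  I2: { [A' → A .] }  — accept
  I3: { [A → P . ,] }  — shift
  I4: { [P → f . +], [P → f .] }  — shift, reduce
  I5: { [A → n .] }  — reduce
  I6: { [P → f + .] }  — reduce
  I7: { [A → P , .] }  — reduce

I4 contains reduce item [P → f .] and shift item [P → f . +] — shift-reduce conflict.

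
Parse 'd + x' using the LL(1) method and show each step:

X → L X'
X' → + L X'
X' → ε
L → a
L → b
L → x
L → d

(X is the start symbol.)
Stack is shown with the top on the left.

Stack     Input    Action
-------------------------
X $       d + x $  output X → L X'
L X' $    d + x $  output L → d
d X' $    d + x $  match 'd'
X' $      + x $    output X' → + L X'
+ L X' $  + x $    match '+'
L X' $    x $      output L → x
x X' $    x $      match 'x'
X' $      $        output X' → ε
$         $        accept

The string is accepted.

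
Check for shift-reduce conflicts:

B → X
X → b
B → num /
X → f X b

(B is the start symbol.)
No shift-reduce conflicts

Augment with B' → B and build the canonical LR(0) collection (I0 = CLOSURE({[B' → . B]}), then GOTO on every symbol after a dot until no new states appear). It has 9 states:
  I0: { [B → . X], [B → . num /], [B' → . B], [X → . b], [X → . f X b] }  — shift
  I1: { [B' → B .] }  — accept
  I2: { [B → X .] }  — reduce
  I3: { [X → b .] }  — reduce
  I4: { [X → . b], [X → . f X b], [X → f . X b] }  — shift
  I5: { [B → num . /] }  — shift
  I6: { [B → num / .] }  — reduce
  I7: { [X → f X . b] }  — shift
  I8: { [X → f X b .] }  — reduce

No state contains both a complete item and a shift item.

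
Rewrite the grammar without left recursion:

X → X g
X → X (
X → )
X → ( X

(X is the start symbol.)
X → ) X'
X → ( X X'
X' → g X'
X' → ( X'
X' → ε

X is directly left-recursive. The standard transformation for
  A → A α₁ | ... | A α_m | β₁ | ... | β_n
is
  A  → β₁ A' | ... | β_n A'
  A' → α₁ A' | ... | α_m A' | ε

X → ) becomes X → ) X'
X → ( X becomes X → ( X X'
X → X g becomes X' → g X'
X → X ( becomes X' → ( X'
Add X' → ε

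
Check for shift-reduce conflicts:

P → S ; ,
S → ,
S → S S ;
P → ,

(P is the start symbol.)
A shift-reduce conflict occurs when an LR(0) state has both:
  - a complete (reduce) item [A → α .] (dot at the end), and
  - a shift item [B → β . c γ] (dot before a terminal).

Augment with P' → P and build the canonical LR(0) collection (I0 = CLOSURE({[P' → . P]}), then GOTO on every symbol after a dot until no new states appear). It has 9 states:
  I0: { [P → . ,], [P → . S ; ,], [P' → . P], [S → . ,], [S → . S S ;] }  — shift
  I1: { [P → , .], [S → , .] }  — 2 reduces
  I2: { [P' → P .] }  — accept
  I3: { [P → S . ; ,], [S → . ,], [S → . S S ;], [S → S . S ;] }  — shift
  I4: { [S → , .] }  — reduce
  I5: { [P → S ; . ,] }  — shift
  I6: { [S → . ,], [S → . S S ;], [S → S . S ;], [S → S S . ;] }  — shift
  I7: { [S → S S ; .] }  — reduce
  I8: { [P → S ; , .] }  — reduce

No state contains both a complete item and a shift item.

Answer: No shift-reduce conflicts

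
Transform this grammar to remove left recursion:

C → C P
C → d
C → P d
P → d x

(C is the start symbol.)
C → d C'
C → P d C'
C' → P C'
C' → ε
P → d x

C is directly left-recursive. The standard transformation for
  A → A α₁ | ... | A α_m | β₁ | ... | β_n
is
  A  → β₁ A' | ... | β_n A'
  A' → α₁ A' | ... | α_m A' | ε

C → d becomes C → d C'
C → P d becomes C → P d C'
C → C P becomes C' → P C'
Add C' → ε

Productions for other non-terminals are unchanged:
  P → d x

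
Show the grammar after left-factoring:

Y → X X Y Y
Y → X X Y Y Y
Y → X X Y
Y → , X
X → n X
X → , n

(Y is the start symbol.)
Y → X X Y Y'
Y' → Y Y''
Y'' → ε
Y'' → Y
Y' → ε
Y → , X
X → n X
X → , n

Left-factoring transforms A → αβ₁ | αβ₂ into A → αA' and A' → β₁ | β₂
(α is the longest common prefix among the alternatives). Repeat until
no nonterminal has two alternatives with a common prefix.

Round 1: Y has alternatives sharing prefix 'X X Y'. Introduce Y': Y → X X Y Y'
  Add: Y' → Y
  Add: Y' → Y Y
  Add: Y' → ε

Round 2: Y' has alternatives sharing prefix 'Y'. Introduce Y'': Y' → Y Y''
  Add: Y'' → ε
  Add: Y'' → Y

No remaining common prefixes — done.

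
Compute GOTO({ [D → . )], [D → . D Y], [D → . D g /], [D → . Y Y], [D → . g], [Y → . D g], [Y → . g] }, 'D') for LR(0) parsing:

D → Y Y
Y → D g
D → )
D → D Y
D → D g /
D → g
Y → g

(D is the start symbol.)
GOTO(I, 'D') = CLOSURE({ [A → αX.β] : [A → α.Xβ] ∈ I, X = 'D' })

Items with dot before 'D', with the dot advanced:
  [D → . D Y] → [D → D . Y]
  [D → . D g /] → [D → D . g /]
  [Y → . D g] → [Y → D . g]
Closure of the advanced items:
  [D → D . Y] has the dot before Y: add [Y → . D g], [Y → . g]
  [Y → . D g] has the dot before D: add [D → . Y Y], [D → . )], [D → . D Y], [D → . D g /], [D → . g]

GOTO = { [D → . )], [D → . D Y], [D → . D g /], [D → . Y Y], [D → . g], [D → D . Y], [D → D . g /], [Y → . D g], [Y → . g], [Y → D . g] }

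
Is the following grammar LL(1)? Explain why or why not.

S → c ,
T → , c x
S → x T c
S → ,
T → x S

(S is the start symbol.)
Yes, the grammar is LL(1).

A grammar is LL(1) if for each non-terminal N with multiple productions, the predict sets of those productions are pairwise disjoint, where PREDICT(N → α) = (FIRST(α) \ {ε}) ∪ (FOLLOW(N) if α ⇒* ε).

For S:
  PREDICT(S → c ',') = { 'c' }
  PREDICT(S → x T c) = { 'x' }
  PREDICT(S → ',') = { ',' }
For T:
  PREDICT(T → ',' c x) = { ',' }
  PREDICT(T → x S) = { 'x' }

All predict sets are disjoint. The grammar IS LL(1).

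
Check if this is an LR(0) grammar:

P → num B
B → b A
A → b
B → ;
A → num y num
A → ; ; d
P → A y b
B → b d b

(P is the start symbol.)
Yes, the grammar is LR(0)

Augment with P' → P and build the canonical LR(0) collection (I0 = CLOSURE({[P' → . P]}), then GOTO on every symbol after a dot until no new states appear). It has 19 states:
  I0: { [A → . ; ; d], [A → . b], [A → . num y num], [P → . A y b], [P → . num B], [P' → . P] }  — shift
  I1: { [A → ; . ; d] }  — shift
  I2: { [P → A . y b] }  — shift
  I3: { [P' → P .] }  — accept
  I4: { [A → b .] }  — reduce
  I5: { [A → num . y num], [B → . ;], [B → . b A], [B → . b d b], [P → num . B] }  — shift
  I6: { [B → ; .] }  — reduce
  I7: { [P → num B .] }  — reduce
  I8: { [A → . ; ; d], [A → . b], [A → . num y num], [B → b . A], [B → b . d b] }  — shift
  I9: { [A → num y . num] }  — shift
  I10: { [A → num y num .] }  — reduce
  I11: { [B → b A .] }  — reduce
  I12: { [B → b d . b] }  — shift
  I13: { [A → num . y num] }  — shift
  I14: { [B → b d b .] }  — reduce
  I15: { [P → A y . b] }  — shift
  I16: { [P → A y b .] }  — reduce
  I17: { [A → ; ; . d] }  — shift
  I18: { [A → ; ; d .] }  — reduce

Every state is either a pure shift/goto state or contains exactly one complete item and nothing to shift — no conflicts. The grammar is LR(0).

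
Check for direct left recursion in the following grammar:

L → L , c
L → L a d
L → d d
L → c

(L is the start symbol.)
Direct left recursion occurs when N → N α for some non-terminal N (the right-hand side begins with the left-hand side itself).

L → L , c: LEFT RECURSIVE (starts with L)
L → L a d: LEFT RECURSIVE (starts with L)
L → d d: starts with d
L → c: starts with c

The grammar has direct left recursion on: L.

Answer: Yes, L is left-recursive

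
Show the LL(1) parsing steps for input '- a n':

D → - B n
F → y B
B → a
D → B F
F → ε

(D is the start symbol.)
LL(1) parsing maintains a stack (initially the start symbol over $) and the input. At each step: if the stack top is a terminal, match it against the current input token; if it is a non-terminal N, replace it with the RHS of M[N, lookahead] (the unique production whose predict set contains the lookahead).

Stack is shown with the top on the left.

Stack    Input    Action
------------------------
D $      - a n $  output D → - B n
- B n $  - a n $  match '-'
B n $    a n $    output B → a
a n $    a n $    match 'a'
n $      n $      match 'n'
$        $        accept

The string is accepted.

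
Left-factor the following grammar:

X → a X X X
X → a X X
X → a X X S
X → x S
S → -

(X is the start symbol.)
X → a X X X'
X' → X
X' → ε
X' → S
X → x S
S → -

Left-factoring transforms A → αβ₁ | αβ₂ into A → αA' and A' → β₁ | β₂
(α is the longest common prefix among the alternatives). Repeat until
no nonterminal has two alternatives with a common prefix.

Round 1: X has alternatives sharing prefix 'a X X'. Introduce X': X → a X X X'
  Add: X' → X
  Add: X' → ε
  Add: X' → S

No remaining common prefixes — done.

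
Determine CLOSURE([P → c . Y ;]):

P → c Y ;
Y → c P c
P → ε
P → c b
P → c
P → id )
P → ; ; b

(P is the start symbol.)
To compute CLOSURE, for each item [A → α.Bβ] where B is a non-terminal, add [B → .γ] for all productions B → γ; repeat for the newly added items until nothing changes.

Start with: [P → c . Y ;]
  [P → c . Y ;] has the dot before Y: add [Y → . c P c]
No further items can be added.

CLOSURE = { [P → c . Y ;], [Y → . c P c] }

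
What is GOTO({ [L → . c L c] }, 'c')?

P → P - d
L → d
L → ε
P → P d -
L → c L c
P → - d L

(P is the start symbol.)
{ [L → . c L c], [L → . d], [L → .], [L → c . L c] }

GOTO(I, 'c') = CLOSURE({ [A → αX.β] : [A → α.Xβ] ∈ I, X = 'c' })

Items with dot before 'c', with the dot advanced:
  [L → . c L c] → [L → c . L c]
Closure of the advanced items:
  [L → c . L c] has the dot before L: add [L → . d], [L → .], [L → . c L c]

GOTO = { [L → . c L c], [L → . d], [L → .], [L → c . L c] }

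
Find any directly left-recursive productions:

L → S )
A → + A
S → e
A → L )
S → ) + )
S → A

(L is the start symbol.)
L → S ): starts with S
A → + A: starts with '+'
S → e: starts with e
A → L ): starts with L
S → ) + ): starts with ')'
S → A: starts with A

No direct left recursion found.

Answer: No direct left recursion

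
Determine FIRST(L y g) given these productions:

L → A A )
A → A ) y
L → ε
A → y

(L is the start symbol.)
FIRST sets of the non-terminals involved (from the grammar, by fixed-point iteration):
  FIRST(L) = { 'y', ε }

To compute FIRST(L y g), process the symbols left to right:
Symbol L is a non-terminal. Add FIRST(L) \ {ε} = { 'y' }
L is nullable (ε ∈ FIRST(L)), continue to the next symbol.
Symbol y is a terminal. Add 'y' and stop.
FIRST(L y g) = { 'y' }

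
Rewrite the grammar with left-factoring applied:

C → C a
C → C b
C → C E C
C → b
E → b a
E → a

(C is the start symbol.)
C → C C'
C' → a
C' → b
C' → E C
C → b
E → b a
E → a

Left-factoring transforms A → αβ₁ | αβ₂ into A → αA' and A' → β₁ | β₂
(α is the longest common prefix among the alternatives). Repeat until
no nonterminal has two alternatives with a common prefix.

Round 1: C has alternatives sharing prefix 'C'. Introduce C': C → C C'
  Add: C' → a
  Add: C' → b
  Add: C' → E C

No remaining common prefixes — done.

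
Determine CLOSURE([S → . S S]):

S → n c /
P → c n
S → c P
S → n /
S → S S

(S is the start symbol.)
{ [S → . S S], [S → . c P], [S → . n /], [S → . n c /] }

To compute CLOSURE, for each item [A → α.Bβ] where B is a non-terminal, add [B → .γ] for all productions B → γ; repeat for the newly added items until nothing changes.

Start with: [S → . S S]
  [S → . S S] has the dot before S: add [S → . n c /], [S → . c P], [S → . n /]
No further items can be added.

CLOSURE = { [S → . S S], [S → . c P], [S → . n /], [S → . n c /] }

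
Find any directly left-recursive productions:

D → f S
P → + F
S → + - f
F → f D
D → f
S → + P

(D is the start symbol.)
No direct left recursion

Direct left recursion occurs when N → N α for some non-terminal N (the right-hand side begins with the left-hand side itself).

D → f S: starts with f
P → + F: starts with '+'
S → + - f: starts with '+'
F → f D: starts with f
D → f: starts with f
S → + P: starts with '+'

No direct left recursion found.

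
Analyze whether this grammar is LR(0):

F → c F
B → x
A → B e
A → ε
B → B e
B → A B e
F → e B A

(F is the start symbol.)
A grammar is LR(0) if no state in the canonical LR(0) collection has:
  - both a shift item (dot before a terminal) and a complete item (shift-reduce conflict), or
  - two or more complete items (reduce-reduce conflict; the accept item [F' → F .] counts as a complete item here).

Augment with F' → F and build the canonical LR(0) collection (I0 = CLOSURE({[F' → . F]}), then GOTO on every symbol after a dot until no new states appear). It has 13 states:
  I0: { [F → . c F], [F → . e B A], [F' → . F] }  — shift
  I1: { [F' → F .] }  — accept
  I2: { [F → . c F], [F → . e B A], [F → c . F] }  — shift
  I3: { [A → . B e], [A → .], [B → . A B e], [B → . B e], [B → . x], [F → e . B A] }  — shift, reduce
  I4: { [A → . B e], [A → .], [B → . A B e], [B → . B e], [B → . x], [B → A . B e] }  — shift, reduce
  I5: { [A → . B e], [A → .], [A → B . e], [B → . A B e], [B → . B e], [B → . x], [B → B . e], [F → e B . A] }  — shift, reduce
  I6: { [B → x .] }  — reduce
  I7: { [A → . B e], [A → .], [B → . A B e], [B → . B e], [B → . x], [B → A . B e], [F → e B A .] }  — shift, 2 reduces
  I8: { [A → B . e], [B → B . e] }  — shift
  I9: { [A → B e .], [B → B e .] }  — 2 reduces
  I10: { [A → B . e], [B → A B . e], [B → B . e] }  — shift
  I11: { [A → B e .], [B → A B e .], [B → B e .] }  — 3 reduces
  I12: { [F → c F .] }  — reduce

Conflict in state I3:
  Shift-reduce conflict between [A → .] and [B → . x]
So the grammar is NOT LR(0).

Answer: No. Shift-reduce conflict between [A → .] and [B → . x]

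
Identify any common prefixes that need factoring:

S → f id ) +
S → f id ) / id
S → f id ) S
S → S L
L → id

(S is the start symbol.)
Yes, S has productions with common prefix 'f id )'

Left-factoring is needed when two productions for the same non-terminal
share a common prefix on the right-hand side.

Productions for S:
  S → f id ) +
  S → f id ) / id
  S → f id ) S
  S → S L

Found common prefix 'f id )' in productions for S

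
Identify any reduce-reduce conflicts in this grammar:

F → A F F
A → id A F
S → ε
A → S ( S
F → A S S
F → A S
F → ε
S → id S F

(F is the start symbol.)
Yes — I0: [F → .] vs [S → .]; I1: [F → .] vs [S → .]; I5: [F → .] vs [S → .]; I6: [F → .] vs [S → .]; I11: [F → .] vs [S → .]; I13: [F → .] vs [S → .]; I14: [F → A S .] vs [S → .]

A reduce-reduce conflict occurs when an LR(0) state has two complete items [A → α .] and [B → β .] — both call for a reduction, and with no lookahead the parser cannot choose between them.

Augment with F' → F and build the canonical LR(0) collection (I0 = CLOSURE({[F' → . F]}), then GOTO on every symbol after a dot until no new states appear). It has 17 states:
  I0: { [A → . S ( S], [A → . id A F], [F → . A F F], [F → . A S S], [F → . A S], [F → .], [F' → . F], [S → . id S F], [S → .] }  — shift, 2 reduces
  I1: { [A → . S ( S], [A → . id A F], [F → . A F F], [F → . A S S], [F → . A S], [F → .], [F → A . F F], [F → A . S S], [F → A . S], [S → . id S F], [S → .] }  — shift, 2 reduces
  I2: { [F' → F .] }  — accept
  I3: { [A → S . ( S] }  — shift
  I4: { [A → . S ( S], [A → . id A F], [A → id . A F], [S → . id S F], [S → .], [S → id . S F] }  — shift, reduce
  I5: { [A → . S ( S], [A → . id A F], [A → id A . F], [F → . A F F], [F → . A S S], [F → . A S], [F → .], [S → . id S F], [S → .] }  — shift, 2 reduces
  I6: { [A → . S ( S], [A → . id A F], [A → S . ( S], [F → . A F F], [F → . A S S], [F → . A S], [F → .], [S → . id S F], [S → .], [S → id S . F] }  — shift, 2 reduces
  I7: { [A → S ( . S], [S → . id S F], [S → .] }  — shift, reduce
  I8: { [S → id S F .] }  — reduce
  I9: { [A → S ( S .] }  — reduce
  I10: { [S → . id S F], [S → .], [S → id . S F] }  — shift, reduce
  I11: { [A → . S ( S], [A → . id A F], [F → . A F F], [F → . A S S], [F → . A S], [F → .], [S → . id S F], [S → .], [S → id S . F] }  — shift, 2 reduces
  I12: { [A → id A F .] }  — reduce
  I13: { [A → . S ( S], [A → . id A F], [F → . A F F], [F → . A S S], [F → . A S], [F → .], [F → A F . F], [S → . id S F], [S → .] }  — shift, 2 reduces
  I14: { [A → S . ( S], [F → A S . S], [F → A S .], [S → . id S F], [S → .] }  — shift, 2 reduces
  I15: { [F → A S S .] }  — reduce
  I16: { [F → A F F .] }  — reduce

I0 contains complete items [F → .], [S → .] — reduce-reduce conflict.
I1 contains complete items [F → .], [S → .] — reduce-reduce conflict.
I5 contains complete items [F → .], [S → .] — reduce-reduce conflict.
I6 contains complete items [F → .], [S → .] — reduce-reduce conflict.
I11 contains complete items [F → .], [S → .] — reduce-reduce conflict.
I13 contains complete items [F → .], [S → .] — reduce-reduce conflict.
I14 contains complete items [F → A S .], [S → .] — reduce-reduce conflict.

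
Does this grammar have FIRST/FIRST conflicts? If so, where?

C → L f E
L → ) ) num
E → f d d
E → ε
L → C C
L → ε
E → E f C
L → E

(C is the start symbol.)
Yes. L → ')' ')' num / L → C C on { ')' }; L → C C / L → E on { 'f' }; L → ε / L → E on { ε }; E → f d d / E → E f C on { 'f' }

A FIRST/FIRST conflict occurs when two productions N → α and N → β for the same non-terminal have FIRST(α) ∩ FIRST(β) ≠ ∅ (with ε ∈ FIRST of a nullable right-hand side, so two nullable alternatives also conflict).

FIRST sets of the non-terminals at (or reachable through a nullable prefix from) the front of some alternative:
  FIRST(C) = { ')', 'f' }
  FIRST(E) = { 'f', ε }

Productions for L:
  L → ) ) num: FIRST = { ')' }
  L → C C: FIRST = { ')', 'f' }
  L → ε: FIRST = { ε }
  L → E: FIRST = { 'f', ε }
Productions for E:
  E → f d d: FIRST = { 'f' }
  E → ε: FIRST = { ε }
  E → E f C: FIRST = { 'f' }
C has only one production, so no FIRST/FIRST conflict is possible there.

Conflict for L: L → ) ) num and L → C C
  Overlap: { ')' }
Conflict for L: L → C C and L → E
  Overlap: { 'f' }
Conflict for L: L → ε and L → E
  Overlap: { ε }
Conflict for E: E → f d d and E → E f C
  Overlap: { 'f' }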